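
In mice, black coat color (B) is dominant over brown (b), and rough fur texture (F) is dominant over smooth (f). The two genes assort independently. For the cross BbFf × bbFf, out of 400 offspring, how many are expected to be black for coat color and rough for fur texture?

Dihybrid cross BbFf × bbFf — consider each gene separately:
coat color: Bb × bb → 2 Bb, 2 bb → 2 B_ : 2 bb (out of 4)
fur texture: Ff × Ff → 1 FF, 2 Ff, 1 ff → 3 F_ : 1 ff (out of 4)
Looking for: black (B_) and rough (F_)
P(black) = 2/4, P(rough) = 3/4
P(both) = 2/4 × 3/4 = 6/16 = 3/8
Expected count = 3/8 × 400 = 150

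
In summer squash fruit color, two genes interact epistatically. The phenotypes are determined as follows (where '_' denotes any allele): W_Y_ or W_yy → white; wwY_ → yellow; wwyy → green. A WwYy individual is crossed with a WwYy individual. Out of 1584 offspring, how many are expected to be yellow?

Cross: WwYy × WwYy — consider each gene separately:
W gene: Ww × Ww → 1 WW, 2 Ww, 1 ww → 3 W_ : 1 ww (out of 4)
Y gene: Yy × Yy → 1 YY, 2 Yy, 1 yy → 3 Y_ : 1 yy (out of 4)
Genotype classes (out of 4 × 4 = 16): W_Y_ = 3×3 = 9; W_yy = 3×1 = 3; wwY_ = 1×3 = 3; wwyy = 1×1 = 1
Apply the phenotype rules: W_Y_ (9) + W_yy (3) → white; wwY_ (3) → yellow; wwyy (1) → green
Phenotype counts (out of 16): 12 white, 3 yellow, 1 green
yellow: 3 out of 16 → fraction 3/16
Expected count = 3/16 × 1584 = 297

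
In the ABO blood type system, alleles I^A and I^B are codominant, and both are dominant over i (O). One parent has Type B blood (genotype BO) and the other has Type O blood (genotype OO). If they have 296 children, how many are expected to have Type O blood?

Cross: BO × OO
Possible offspring genotypes: 2 BO, 2 OO
Blood type counts: 2 Type B, 2 Type O
Probability of Type O: 2/4 = 1/2
Expected count = 1/2 × 296 = 148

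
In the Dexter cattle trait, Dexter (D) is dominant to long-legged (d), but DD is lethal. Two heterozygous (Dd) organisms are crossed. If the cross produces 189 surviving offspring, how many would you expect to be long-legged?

Cross: Dd × Dd
Punnett square offspring (before lethality): 1 DD, 2 Dd, 1 dd
The DD genotype is lethal (embryos die); surviving offspring: 2 Dd, 1 dd
long-legged: 1 out of 3 → fraction 1/3
Expected count = 1/3 × 189 = 63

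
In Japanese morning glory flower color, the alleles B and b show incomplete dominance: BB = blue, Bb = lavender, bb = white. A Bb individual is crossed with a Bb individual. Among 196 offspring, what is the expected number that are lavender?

Punnett square for Bb × Bb:
Offspring genotypes: 1 BB, 2 Bb, 1 bb
Phenotype counts: 1 blue, 2 lavender, 1 white
lavender: 2 out of 4 → fraction 1/2
Expected count = 1/2 × 196 = 98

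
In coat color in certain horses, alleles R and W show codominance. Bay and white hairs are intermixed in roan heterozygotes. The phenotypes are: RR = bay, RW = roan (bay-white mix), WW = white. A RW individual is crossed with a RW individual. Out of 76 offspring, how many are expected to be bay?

Punnett square for RW × RW:
Offspring genotypes: 1 RR, 2 RW, 1 WW
Phenotype counts: 1 bay, 2 roan (bay-white mix), 1 white
bay: 1 out of 4 → fraction 1/4
Expected count = 1/4 × 76 = 19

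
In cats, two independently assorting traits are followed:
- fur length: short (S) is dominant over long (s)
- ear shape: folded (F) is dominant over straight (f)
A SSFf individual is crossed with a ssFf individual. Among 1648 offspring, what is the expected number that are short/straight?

Dihybrid cross SSFf × ssFf — consider each gene separately:
fur length: SS × ss → 4 Ss → 4 S_ (out of 4)
ear shape: Ff × Ff → 1 FF, 2 Ff, 1 ff → 3 F_ : 1 ff (out of 4)
Combine (counts out of 4 × 4 = 16): short/folded (S_F_) = 4×3 = 12; short/straight (S_ff) = 4×1 = 4
Phenotype counts (out of 16): 12 short/folded, 4 short/straight
short/straight: 4 out of 16 → fraction 1/4
Expected count = 1/4 × 1648 = 412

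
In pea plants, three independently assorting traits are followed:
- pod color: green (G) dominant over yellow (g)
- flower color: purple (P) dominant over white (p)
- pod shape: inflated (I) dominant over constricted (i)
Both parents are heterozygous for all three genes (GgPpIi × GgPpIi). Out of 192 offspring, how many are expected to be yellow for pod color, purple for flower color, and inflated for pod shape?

Trihybrid cross: GgPpIi × GgPpIi
Each trait segregates independently with a 3:1 phenotypic ratio, so each gene contributes 3/4 (dominant) or 1/4 (recessive).
Target: yellow (pod color), purple (flower color), inflated (pod shape)
Probability = product of independent per-trait probabilities
= 1/4 × 3/4 × 3/4 = 9/64
Expected count = 9/64 × 192 = 27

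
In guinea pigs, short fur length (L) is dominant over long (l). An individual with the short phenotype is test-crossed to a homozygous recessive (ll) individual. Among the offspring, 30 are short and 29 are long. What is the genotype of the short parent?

Test cross: ? × ll
Offspring: 30 short, 29 long — approximately 1:1.
A 1:1 ratio in a test cross indicates the unknown parent is heterozygous (Ll).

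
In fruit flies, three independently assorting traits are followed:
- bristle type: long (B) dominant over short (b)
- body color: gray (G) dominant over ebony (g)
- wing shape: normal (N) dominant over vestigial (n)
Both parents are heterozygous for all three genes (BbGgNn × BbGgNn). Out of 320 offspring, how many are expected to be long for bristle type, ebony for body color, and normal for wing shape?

Trihybrid cross: BbGgNn × BbGgNn
Each trait segregates independently with a 3:1 phenotypic ratio, so each gene contributes 3/4 (dominant) or 1/4 (recessive).
Target: long (bristle type), ebony (body color), normal (wing shape)
Probability = product of independent per-trait probabilities
= 3/4 × 1/4 × 3/4 = 9/64
Expected count = 9/64 × 320 = 45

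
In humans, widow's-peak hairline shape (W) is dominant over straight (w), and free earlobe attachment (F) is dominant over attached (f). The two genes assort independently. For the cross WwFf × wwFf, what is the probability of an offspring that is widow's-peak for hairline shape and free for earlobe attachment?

Dihybrid cross WwFf × wwFf — consider each gene separately:
hairline shape: Ww × ww → 2 Ww, 2 ww → 2 W_ : 2 ww (out of 4)
earlobe attachment: Ff × Ff → 1 FF, 2 Ff, 1 ff → 3 F_ : 1 ff (out of 4)
Looking for: widow's-peak (W_) and free (F_)
P(widow's-peak) = 2/4, P(free) = 3/4
P(both) = 2/4 × 3/4 = 6/16 = 3/8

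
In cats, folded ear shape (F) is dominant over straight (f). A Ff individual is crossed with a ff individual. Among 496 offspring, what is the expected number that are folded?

Punnett square for Ff × ff:
Offspring genotypes: 2 Ff, 2 ff
folded: 2, straight: 2
folded: 2 out of 4 → fraction 1/2
Expected count = 1/2 × 496 = 248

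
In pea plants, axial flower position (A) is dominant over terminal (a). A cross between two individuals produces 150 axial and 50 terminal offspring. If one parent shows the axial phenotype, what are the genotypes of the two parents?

Observed offspring: 150 axial, 50 terminal
The observed ratio simplifies to 3:1. Terminal (aa) offspring appear, so each parent must contribute one a allele. The parent stated to show axial carries A, so it is Aa. The other parent is then either Aa or aa: Aa × aa would give a 1:1 split, whereas Aa × Aa gives 3:1 — matching the data. So both parents are heterozygous (Aa × Aa).
Parent genotypes: Aa × Aa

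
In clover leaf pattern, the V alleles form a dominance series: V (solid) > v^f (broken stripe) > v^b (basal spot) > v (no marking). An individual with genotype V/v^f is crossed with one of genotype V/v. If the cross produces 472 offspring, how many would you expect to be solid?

Cross: V/v^f × V/v
Allele dominance: V > v^f > v^b > v
Offspring genotypes: 1 V/V, 1 V/v, 1 V/v^f, 1 v^f/v
Phenotype counts: 3 solid, 1 broken stripe
solid: 3 out of 4 → fraction 3/4
Expected count = 3/4 × 472 = 354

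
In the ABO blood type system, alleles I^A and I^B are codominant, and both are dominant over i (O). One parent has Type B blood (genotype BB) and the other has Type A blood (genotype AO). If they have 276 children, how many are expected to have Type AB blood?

Cross: BB × AO
Possible offspring genotypes: 2 AB, 2 BO
Blood type counts: 2 Type AB, 2 Type B
Probability of Type AB: 2/4 = 1/2
Expected count = 1/2 × 276 = 138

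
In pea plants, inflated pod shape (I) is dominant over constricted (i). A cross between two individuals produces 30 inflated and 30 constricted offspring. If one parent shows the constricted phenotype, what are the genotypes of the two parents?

Observed offspring: 30 inflated, 30 constricted
The observed ratio simplifies to 1:1. One parent shows constricted, so its genotype must be ii. A 1:1 offspring split requires the other parent to be heterozygous (Ii).
Parent genotypes: ii × Ii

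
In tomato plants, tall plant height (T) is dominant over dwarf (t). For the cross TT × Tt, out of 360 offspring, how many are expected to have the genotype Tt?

Punnett square for TT × Tt:
Offspring genotypes: 2 TT, 2 Tt
Total offspring: 4
Count with target: 2
Probability: 2/4 = 1/2
Expected count = 1/2 × 360 = 180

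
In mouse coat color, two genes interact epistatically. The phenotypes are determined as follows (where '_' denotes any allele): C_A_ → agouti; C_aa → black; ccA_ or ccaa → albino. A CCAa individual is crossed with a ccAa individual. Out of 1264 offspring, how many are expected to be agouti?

Cross: CCAa × ccAa — consider each gene separately:
C gene: CC × cc → 4 Cc → 4 C_ (out of 4)
A gene: Aa × Aa → 1 AA, 2 Aa, 1 aa → 3 A_ : 1 aa (out of 4)
Genotype classes (out of 4 × 4 = 16): C_A_ = 4×3 = 12; C_aa = 4×1 = 4
Apply the phenotype rules: C_A_ (12) → agouti; C_aa (4) → black
Phenotype counts (out of 16): 12 agouti, 4 black
agouti: 12 out of 16 → fraction 3/4
Expected count = 3/4 × 1264 = 948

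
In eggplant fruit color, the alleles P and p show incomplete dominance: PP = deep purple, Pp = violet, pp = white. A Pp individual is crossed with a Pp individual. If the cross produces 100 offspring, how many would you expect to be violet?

Punnett square for Pp × Pp:
Offspring genotypes: 1 PP, 2 Pp, 1 pp
Phenotype counts: 1 deep purple, 2 violet, 1 white
violet: 2 out of 4 → fraction 1/2
Expected count = 1/2 × 100 = 50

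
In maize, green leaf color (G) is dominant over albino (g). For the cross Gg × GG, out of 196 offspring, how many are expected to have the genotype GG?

Punnett square for Gg × GG:
Offspring genotypes: 2 GG, 2 Gg
Total offspring: 4
Count with target: 2
Probability: 2/4 = 1/2
Expected count = 1/2 × 196 = 98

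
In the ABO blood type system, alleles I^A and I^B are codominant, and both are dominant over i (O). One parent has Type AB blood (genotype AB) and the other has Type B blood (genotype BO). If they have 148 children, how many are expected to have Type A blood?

Cross: AB × BO
Possible offspring genotypes: 1 AB, 1 AO, 1 BB, 1 BO
Blood type counts: 1 Type AB, 1 Type A, 2 Type B
Probability of Type A: 1/4
Expected count = 1/4 × 148 = 37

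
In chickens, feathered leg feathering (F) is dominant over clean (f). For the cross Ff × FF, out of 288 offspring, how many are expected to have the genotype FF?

Punnett square for Ff × FF:
Offspring genotypes: 2 FF, 2 Ff
Total offspring: 4
Count with target: 2
Probability: 2/4 = 1/2
Expected count = 1/2 × 288 = 144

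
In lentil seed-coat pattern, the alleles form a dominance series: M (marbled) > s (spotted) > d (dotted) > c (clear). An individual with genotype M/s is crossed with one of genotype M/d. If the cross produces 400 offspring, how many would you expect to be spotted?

Cross: M/s × M/d
Allele dominance: M > s > d > c
Offspring genotypes: 1 M/M, 1 M/d, 1 M/s, 1 s/d
Phenotype counts: 3 marbled, 1 spotted
spotted: 1 out of 4 → fraction 1/4
Expected count = 1/4 × 400 = 100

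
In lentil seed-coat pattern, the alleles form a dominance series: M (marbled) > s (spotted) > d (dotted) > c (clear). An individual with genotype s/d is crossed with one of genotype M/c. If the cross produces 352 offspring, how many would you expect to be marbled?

Cross: s/d × M/c
Allele dominance: M > s > d > c
Offspring genotypes: 1 M/s, 1 s/c, 1 M/d, 1 d/c
Phenotype counts: 2 marbled, 1 spotted, 1 dotted
marbled: 2 out of 4 → fraction 1/2
Expected count = 1/2 × 352 = 176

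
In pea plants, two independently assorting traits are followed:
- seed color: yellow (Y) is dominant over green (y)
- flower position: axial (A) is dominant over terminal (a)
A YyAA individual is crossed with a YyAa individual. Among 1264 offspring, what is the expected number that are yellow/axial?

Dihybrid cross YyAA × YyAa — consider each gene separately:
seed color: Yy × Yy → 1 YY, 2 Yy, 1 yy → 3 Y_ : 1 yy (out of 4)
flower position: AA × Aa → 2 AA, 2 Aa → 4 A_ (out of 4)
Combine (counts out of 4 × 4 = 16): yellow/axial (Y_A_) = 3×4 = 12; green/axial (yyA_) = 1×4 = 4
Phenotype counts (out of 16): 12 yellow/axial, 4 green/axial
yellow/axial: 12 out of 16 → fraction 3/4
Expected count = 3/4 × 1264 = 948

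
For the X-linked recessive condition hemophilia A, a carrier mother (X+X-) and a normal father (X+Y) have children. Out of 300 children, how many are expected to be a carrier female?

Cross: X+X- × X+Y
Offspring: 1 X+X+, 1 X+Y, 1 X+X-, 1 X-Y
Probability of a carrier female: 1/4
Expected count = 1/4 × 300 = 75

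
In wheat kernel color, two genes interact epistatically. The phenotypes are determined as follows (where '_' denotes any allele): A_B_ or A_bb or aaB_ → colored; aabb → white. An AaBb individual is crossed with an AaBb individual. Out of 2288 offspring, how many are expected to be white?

Cross: AaBb × AaBb — consider each gene separately:
A gene: Aa × Aa → 1 AA, 2 Aa, 1 aa → 3 A_ : 1 aa (out of 4)
B gene: Bb × Bb → 1 BB, 2 Bb, 1 bb → 3 B_ : 1 bb (out of 4)
Genotype classes (out of 4 × 4 = 16): A_B_ = 3×3 = 9; A_bb = 3×1 = 3; aaB_ = 1×3 = 3; aabb = 1×1 = 1
Apply the phenotype rules: A_B_ (9) + A_bb (3) + aaB_ (3) → colored; aabb (1) → white
Phenotype counts (out of 16): 15 colored, 1 white
white: 1 out of 16 → fraction 1/16
Expected count = 1/16 × 2288 = 143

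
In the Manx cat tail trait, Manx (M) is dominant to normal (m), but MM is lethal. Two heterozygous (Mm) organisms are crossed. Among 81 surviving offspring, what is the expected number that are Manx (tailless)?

Cross: Mm × Mm
Punnett square offspring (before lethality): 1 MM, 2 Mm, 1 mm
The MM genotype is lethal (embryos die); surviving offspring: 2 Mm, 1 mm
Manx (tailless): 2 out of 3 → fraction 2/3
Expected count = 2/3 × 81 = 54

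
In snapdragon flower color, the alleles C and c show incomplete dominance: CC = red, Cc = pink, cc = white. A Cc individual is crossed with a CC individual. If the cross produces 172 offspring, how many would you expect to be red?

Punnett square for Cc × CC:
Offspring genotypes: 2 CC, 2 Cc
Phenotype counts: 2 red, 2 pink
red: 2 out of 4 → fraction 1/2
Expected count = 1/2 × 172 = 86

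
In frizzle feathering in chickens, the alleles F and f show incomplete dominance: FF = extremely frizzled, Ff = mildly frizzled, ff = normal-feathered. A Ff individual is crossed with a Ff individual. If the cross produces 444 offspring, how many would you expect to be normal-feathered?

Punnett square for Ff × Ff:
Offspring genotypes: 1 FF, 2 Ff, 1 ff
Phenotype counts: 1 extremely frizzled, 2 mildly frizzled, 1 normal-feathered
normal-feathered: 1 out of 4 → fraction 1/4
Expected count = 1/4 × 444 = 111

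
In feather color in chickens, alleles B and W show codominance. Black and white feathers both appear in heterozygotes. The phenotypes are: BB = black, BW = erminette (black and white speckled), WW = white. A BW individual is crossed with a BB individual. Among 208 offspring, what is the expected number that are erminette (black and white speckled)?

Punnett square for BW × BB:
Offspring genotypes: 2 BB, 2 BW
Phenotype counts: 2 black, 2 erminette (black and white speckled)
erminette (black and white speckled): 2 out of 4 → fraction 1/2
Expected count = 1/2 × 208 = 104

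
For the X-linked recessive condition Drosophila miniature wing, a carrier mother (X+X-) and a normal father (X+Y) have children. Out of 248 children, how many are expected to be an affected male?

Cross: X+X- × X+Y
Offspring: 1 X+X+, 1 X+Y, 1 X+X-, 1 X-Y
Probability of an affected male: 1/4
Expected count = 1/4 × 248 = 62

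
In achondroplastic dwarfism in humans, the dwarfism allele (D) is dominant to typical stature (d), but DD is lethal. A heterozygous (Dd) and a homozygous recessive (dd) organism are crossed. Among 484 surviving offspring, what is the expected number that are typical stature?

Cross: Dd × dd
Punnett square offspring (before lethality): 2 Dd, 2 dd
No DD offspring are produced in this cross.
typical stature: 2 out of 4 → fraction 1/2
Expected count = 1/2 × 484 = 242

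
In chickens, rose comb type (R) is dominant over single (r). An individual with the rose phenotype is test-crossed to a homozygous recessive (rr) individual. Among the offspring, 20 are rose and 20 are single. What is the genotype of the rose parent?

Test cross: ? × rr
Offspring: 20 rose, 20 single — approximately 1:1.
A 1:1 ratio in a test cross indicates the unknown parent is heterozygous (Rr).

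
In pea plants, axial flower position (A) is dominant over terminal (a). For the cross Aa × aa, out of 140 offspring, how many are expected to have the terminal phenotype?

Punnett square for Aa × aa:
Offspring genotypes: 2 Aa, 2 aa
Total offspring: 4
Count with target: 2
Probability: 2/4 = 1/2
Expected count = 1/2 × 140 = 70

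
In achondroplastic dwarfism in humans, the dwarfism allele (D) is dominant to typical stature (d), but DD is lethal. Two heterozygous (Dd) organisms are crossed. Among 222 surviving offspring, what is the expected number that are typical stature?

Cross: Dd × Dd
Punnett square offspring (before lethality): 1 DD, 2 Dd, 1 dd
The DD genotype is lethal (embryos die); surviving offspring: 2 Dd, 1 dd
typical stature: 1 out of 3 → fraction 1/3
Expected count = 1/3 × 222 = 74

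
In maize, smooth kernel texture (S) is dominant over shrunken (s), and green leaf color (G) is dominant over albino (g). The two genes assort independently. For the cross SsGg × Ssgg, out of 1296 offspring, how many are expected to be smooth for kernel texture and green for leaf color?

Dihybrid cross SsGg × Ssgg — consider each gene separately:
kernel texture: Ss × Ss → 1 SS, 2 Ss, 1 ss → 3 S_ : 1 ss (out of 4)
leaf color: Gg × gg → 2 Gg, 2 gg → 2 G_ : 2 gg (out of 4)
Looking for: smooth (S_) and green (G_)
P(smooth) = 3/4, P(green) = 2/4
P(both) = 3/4 × 2/4 = 6/16 = 3/8
Expected count = 3/8 × 1296 = 486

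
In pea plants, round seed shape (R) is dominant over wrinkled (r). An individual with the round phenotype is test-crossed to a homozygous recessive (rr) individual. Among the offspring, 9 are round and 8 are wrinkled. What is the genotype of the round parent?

Test cross: ? × rr
Offspring: 9 round, 8 wrinkled — approximately 1:1.
A 1:1 ratio in a test cross indicates the unknown parent is heterozygous (Rr).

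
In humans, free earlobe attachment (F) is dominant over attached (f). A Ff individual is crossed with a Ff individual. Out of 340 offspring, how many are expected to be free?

Punnett square for Ff × Ff:
Offspring genotypes: 1 FF, 2 Ff, 1 ff
free: 3, attached: 1
free: 3 out of 4 → fraction 3/4
Expected count = 3/4 × 340 = 255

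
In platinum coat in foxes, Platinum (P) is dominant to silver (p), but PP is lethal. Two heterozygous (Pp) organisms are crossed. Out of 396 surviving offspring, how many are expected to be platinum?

Cross: Pp × Pp
Punnett square offspring (before lethality): 1 PP, 2 Pp, 1 pp
The PP genotype is lethal (embryos die); surviving offspring: 2 Pp, 1 pp
platinum: 2 out of 3 → fraction 2/3
Expected count = 2/3 × 396 = 264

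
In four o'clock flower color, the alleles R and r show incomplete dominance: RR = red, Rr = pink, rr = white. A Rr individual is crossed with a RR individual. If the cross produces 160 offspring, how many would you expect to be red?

Punnett square for Rr × RR:
Offspring genotypes: 2 RR, 2 Rr
Phenotype counts: 2 red, 2 pink
red: 2 out of 4 → fraction 1/2
Expected count = 1/2 × 160 = 80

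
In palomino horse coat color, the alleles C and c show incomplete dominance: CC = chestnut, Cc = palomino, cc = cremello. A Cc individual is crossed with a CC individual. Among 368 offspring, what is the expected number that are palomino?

Punnett square for Cc × CC:
Offspring genotypes: 2 CC, 2 Cc
Phenotype counts: 2 chestnut, 2 palomino
palomino: 2 out of 4 → fraction 1/2
Expected count = 1/2 × 368 = 184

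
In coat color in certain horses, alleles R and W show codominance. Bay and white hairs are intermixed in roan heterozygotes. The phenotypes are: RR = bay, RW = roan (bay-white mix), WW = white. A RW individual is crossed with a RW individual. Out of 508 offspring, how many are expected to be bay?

Punnett square for RW × RW:
Offspring genotypes: 1 RR, 2 RW, 1 WW
Phenotype counts: 1 bay, 2 roan (bay-white mix), 1 white
bay: 1 out of 4 → fraction 1/4
Expected count = 1/4 × 508 = 127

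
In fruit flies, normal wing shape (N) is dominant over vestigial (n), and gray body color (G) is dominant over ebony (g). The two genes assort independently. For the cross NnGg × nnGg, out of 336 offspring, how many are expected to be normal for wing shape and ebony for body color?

Dihybrid cross NnGg × nnGg — consider each gene separately:
wing shape: Nn × nn → 2 Nn, 2 nn → 2 N_ : 2 nn (out of 4)
body color: Gg × Gg → 1 GG, 2 Gg, 1 gg → 3 G_ : 1 gg (out of 4)
Looking for: normal (N_) and ebony (gg)
P(normal) = 2/4, P(ebony) = 1/4
P(both) = 2/4 × 1/4 = 2/16 = 1/8
Expected count = 1/8 × 336 = 42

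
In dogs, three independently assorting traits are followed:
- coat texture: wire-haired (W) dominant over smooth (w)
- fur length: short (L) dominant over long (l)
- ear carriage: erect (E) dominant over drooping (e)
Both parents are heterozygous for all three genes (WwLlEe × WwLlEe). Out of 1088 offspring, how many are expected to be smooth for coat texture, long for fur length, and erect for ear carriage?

Trihybrid cross: WwLlEe × WwLlEe
Each trait segregates independently with a 3:1 phenotypic ratio, so each gene contributes 3/4 (dominant) or 1/4 (recessive).
Target: smooth (coat texture), long (fur length), erect (ear carriage)
Probability = product of independent per-trait probabilities
= 1/4 × 1/4 × 3/4 = 3/64
Expected count = 3/64 × 1088 = 51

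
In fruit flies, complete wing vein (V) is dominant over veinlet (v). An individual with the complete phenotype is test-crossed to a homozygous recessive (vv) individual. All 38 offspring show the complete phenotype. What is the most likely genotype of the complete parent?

Test cross: ? × vv
All offspring are complete.
If the unknown parent were heterozygous (Vv), about half of 38 offspring would be veinlet; none are. The unknown parent is most likely homozygous dominant (VV).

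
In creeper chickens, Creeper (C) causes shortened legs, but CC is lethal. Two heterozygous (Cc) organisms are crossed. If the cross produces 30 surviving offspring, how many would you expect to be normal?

Cross: Cc × Cc
Punnett square offspring (before lethality): 1 CC, 2 Cc, 1 cc
The CC genotype is lethal (embryos die); surviving offspring: 2 Cc, 1 cc
normal: 1 out of 3 → fraction 1/3
Expected count = 1/3 × 30 = 10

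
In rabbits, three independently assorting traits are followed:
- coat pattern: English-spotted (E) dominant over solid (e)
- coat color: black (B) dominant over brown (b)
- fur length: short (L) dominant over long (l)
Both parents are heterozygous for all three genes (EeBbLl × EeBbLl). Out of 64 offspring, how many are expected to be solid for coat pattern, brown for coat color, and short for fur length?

Trihybrid cross: EeBbLl × EeBbLl
Each trait segregates independently with a 3:1 phenotypic ratio, so each gene contributes 3/4 (dominant) or 1/4 (recessive).
Target: solid (coat pattern), brown (coat color), short (fur length)
Probability = product of independent per-trait probabilities
= 1/4 × 1/4 × 3/4 = 3/64
Expected count = 3/64 × 64 = 3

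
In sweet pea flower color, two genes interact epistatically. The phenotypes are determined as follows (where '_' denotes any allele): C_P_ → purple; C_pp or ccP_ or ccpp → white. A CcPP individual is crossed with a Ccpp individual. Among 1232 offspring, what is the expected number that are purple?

Cross: CcPP × Ccpp — consider each gene separately:
C gene: Cc × Cc → 1 CC, 2 Cc, 1 cc → 3 C_ : 1 cc (out of 4)
P gene: PP × pp → 4 Pp → 4 P_ (out of 4)
Genotype classes (out of 4 × 4 = 16): C_P_ = 3×4 = 12; ccP_ = 1×4 = 4
Apply the phenotype rules: C_P_ (12) → purple; ccP_ (4) → white
Phenotype counts (out of 16): 12 purple, 4 white
purple: 12 out of 16 → fraction 3/4
Expected count = 3/4 × 1232 = 924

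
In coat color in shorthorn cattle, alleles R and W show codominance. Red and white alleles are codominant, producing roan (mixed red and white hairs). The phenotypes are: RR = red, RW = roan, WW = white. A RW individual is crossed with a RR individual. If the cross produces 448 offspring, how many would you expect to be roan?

Punnett square for RW × RR:
Offspring genotypes: 2 RR, 2 RW
Phenotype counts: 2 red, 2 roan
roan: 2 out of 4 → fraction 1/2
Expected count = 1/2 × 448 = 224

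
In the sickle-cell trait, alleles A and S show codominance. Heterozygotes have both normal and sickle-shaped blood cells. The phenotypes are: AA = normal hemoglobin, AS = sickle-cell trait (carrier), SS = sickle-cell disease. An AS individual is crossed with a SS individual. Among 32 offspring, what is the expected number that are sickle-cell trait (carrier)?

Punnett square for AS × SS:
Offspring genotypes: 2 AS, 2 SS
Phenotype counts: 2 sickle-cell trait (carrier), 2 sickle-cell disease
sickle-cell trait (carrier): 2 out of 4 → fraction 1/2
Expected count = 1/2 × 32 = 16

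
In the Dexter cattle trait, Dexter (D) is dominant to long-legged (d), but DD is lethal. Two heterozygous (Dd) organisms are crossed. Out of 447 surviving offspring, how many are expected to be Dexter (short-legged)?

Cross: Dd × Dd
Punnett square offspring (before lethality): 1 DD, 2 Dd, 1 dd
The DD genotype is lethal (embryos die); surviving offspring: 2 Dd, 1 dd
Dexter (short-legged): 2 out of 3 → fraction 2/3
Expected count = 2/3 × 447 = 298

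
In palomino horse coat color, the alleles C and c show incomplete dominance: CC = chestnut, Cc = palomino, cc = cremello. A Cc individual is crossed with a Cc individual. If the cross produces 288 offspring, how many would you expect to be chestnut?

Punnett square for Cc × Cc:
Offspring genotypes: 1 CC, 2 Cc, 1 cc
Phenotype counts: 1 chestnut, 2 palomino, 1 cremello
chestnut: 1 out of 4 → fraction 1/4
Expected count = 1/4 × 288 = 72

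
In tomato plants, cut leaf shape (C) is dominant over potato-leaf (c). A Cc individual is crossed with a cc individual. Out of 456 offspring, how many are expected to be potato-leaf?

Punnett square for Cc × cc:
Offspring genotypes: 2 Cc, 2 cc
cut: 2, potato-leaf: 2
potato-leaf: 2 out of 4 → fraction 1/2
Expected count = 1/2 × 456 = 228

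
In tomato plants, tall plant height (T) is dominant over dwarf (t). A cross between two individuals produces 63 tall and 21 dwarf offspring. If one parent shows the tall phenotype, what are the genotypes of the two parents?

Observed offspring: 63 tall, 21 dwarf
The observed ratio simplifies to 3:1. Dwarf (tt) offspring appear, so each parent must contribute one t allele. The parent stated to show tall carries T, so it is Tt. The other parent is then either Tt or tt: Tt × tt would give a 1:1 split, whereas Tt × Tt gives 3:1 — matching the data. So both parents are heterozygous (Tt × Tt).
Parent genotypes: Tt × Tt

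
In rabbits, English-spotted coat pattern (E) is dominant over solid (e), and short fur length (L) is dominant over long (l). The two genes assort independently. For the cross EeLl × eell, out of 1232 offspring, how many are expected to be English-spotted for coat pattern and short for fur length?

Dihybrid cross EeLl × eell — consider each gene separately:
coat pattern: Ee × ee → 2 Ee, 2 ee → 2 E_ : 2 ee (out of 4)
fur length: Ll × ll → 2 Ll, 2 ll → 2 L_ : 2 ll (out of 4)
Looking for: English-spotted (E_) and short (L_)
P(English-spotted) = 2/4, P(short) = 2/4
P(both) = 2/4 × 2/4 = 4/16 = 1/4
Expected count = 1/4 × 1232 = 308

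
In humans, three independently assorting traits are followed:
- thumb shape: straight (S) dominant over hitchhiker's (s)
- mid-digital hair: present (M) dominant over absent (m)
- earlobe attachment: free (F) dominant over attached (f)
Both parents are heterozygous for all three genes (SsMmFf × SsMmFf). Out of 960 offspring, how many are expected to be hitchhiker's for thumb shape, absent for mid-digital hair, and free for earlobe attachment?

Trihybrid cross: SsMmFf × SsMmFf
Each trait segregates independently with a 3:1 phenotypic ratio, so each gene contributes 3/4 (dominant) or 1/4 (recessive).
Target: hitchhiker's (thumb shape), absent (mid-digital hair), free (earlobe attachment)
Probability = product of independent per-trait probabilities
= 1/4 × 1/4 × 3/4 = 3/64
Expected count = 3/64 × 960 = 45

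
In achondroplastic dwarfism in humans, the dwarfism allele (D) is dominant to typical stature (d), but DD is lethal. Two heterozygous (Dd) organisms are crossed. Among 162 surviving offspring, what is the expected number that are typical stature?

Cross: Dd × Dd
Punnett square offspring (before lethality): 1 DD, 2 Dd, 1 dd
The DD genotype is lethal (embryos die); surviving offspring: 2 Dd, 1 dd
typical stature: 1 out of 3 → fraction 1/3
Expected count = 1/3 × 162 = 54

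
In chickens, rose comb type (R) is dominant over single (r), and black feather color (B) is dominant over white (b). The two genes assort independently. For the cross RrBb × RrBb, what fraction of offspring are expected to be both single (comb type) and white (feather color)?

Dihybrid cross RrBb × RrBb — consider each gene separately:
comb type: Rr × Rr → 1 RR, 2 Rr, 1 rr → 3 R_ : 1 rr (out of 4)
feather color: Bb × Bb → 1 BB, 2 Bb, 1 bb → 3 B_ : 1 bb (out of 4)
Looking for: single (rr) and white (bb)
P(single) = 1/4, P(white) = 1/4
P(both) = 1/4 × 1/4 = 1/16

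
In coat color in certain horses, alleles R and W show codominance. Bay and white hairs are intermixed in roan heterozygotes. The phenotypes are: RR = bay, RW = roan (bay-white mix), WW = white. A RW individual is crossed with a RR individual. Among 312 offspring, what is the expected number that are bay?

Punnett square for RW × RR:
Offspring genotypes: 2 RR, 2 RW
Phenotype counts: 2 bay, 2 roan (bay-white mix)
bay: 2 out of 4 → fraction 1/2
Expected count = 1/2 × 312 = 156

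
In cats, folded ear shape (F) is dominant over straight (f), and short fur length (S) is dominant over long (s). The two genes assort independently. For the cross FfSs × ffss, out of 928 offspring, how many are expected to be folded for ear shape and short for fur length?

Dihybrid cross FfSs × ffss — consider each gene separately:
ear shape: Ff × ff → 2 Ff, 2 ff → 2 F_ : 2 ff (out of 4)
fur length: Ss × ss → 2 Ss, 2 ss → 2 S_ : 2 ss (out of 4)
Looking for: folded (F_) and short (S_)
P(folded) = 2/4, P(short) = 2/4
P(both) = 2/4 × 2/4 = 4/16 = 1/4
Expected count = 1/4 × 928 = 232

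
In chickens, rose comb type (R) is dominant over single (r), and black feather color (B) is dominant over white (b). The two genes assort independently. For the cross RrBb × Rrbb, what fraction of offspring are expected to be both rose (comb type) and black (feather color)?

Dihybrid cross RrBb × Rrbb — consider each gene separately:
comb type: Rr × Rr → 1 RR, 2 Rr, 1 rr → 3 R_ : 1 rr (out of 4)
feather color: Bb × bb → 2 Bb, 2 bb → 2 B_ : 2 bb (out of 4)
Looking for: rose (R_) and black (B_)
P(rose) = 3/4, P(black) = 2/4
P(both) = 3/4 × 2/4 = 6/16 = 3/8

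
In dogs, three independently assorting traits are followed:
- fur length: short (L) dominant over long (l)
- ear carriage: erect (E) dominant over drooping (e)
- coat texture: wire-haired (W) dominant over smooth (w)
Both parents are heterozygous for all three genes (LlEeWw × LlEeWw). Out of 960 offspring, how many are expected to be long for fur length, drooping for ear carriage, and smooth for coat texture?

Trihybrid cross: LlEeWw × LlEeWw
Each trait segregates independently with a 3:1 phenotypic ratio, so each gene contributes 3/4 (dominant) or 1/4 (recessive).
Target: long (fur length), drooping (ear carriage), smooth (coat texture)
Probability = product of independent per-trait probabilities
= 1/4 × 1/4 × 1/4 = 1/64
Expected count = 1/64 × 960 = 15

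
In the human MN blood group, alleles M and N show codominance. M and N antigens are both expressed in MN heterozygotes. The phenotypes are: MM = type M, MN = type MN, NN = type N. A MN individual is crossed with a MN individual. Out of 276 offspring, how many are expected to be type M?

Punnett square for MN × MN:
Offspring genotypes: 1 MM, 2 MN, 1 NN
Phenotype counts: 1 type M, 2 type MN, 1 type N
type M: 1 out of 4 → fraction 1/4
Expected count = 1/4 × 276 = 69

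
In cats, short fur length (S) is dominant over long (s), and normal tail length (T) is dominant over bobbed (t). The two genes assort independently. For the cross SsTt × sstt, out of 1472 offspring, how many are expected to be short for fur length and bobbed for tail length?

Dihybrid cross SsTt × sstt — consider each gene separately:
fur length: Ss × ss → 2 Ss, 2 ss → 2 S_ : 2 ss (out of 4)
tail length: Tt × tt → 2 Tt, 2 tt → 2 T_ : 2 tt (out of 4)
Looking for: short (S_) and bobbed (tt)
P(short) = 2/4, P(bobbed) = 2/4
P(both) = 2/4 × 2/4 = 4/16 = 1/4
Expected count = 1/4 × 1472 = 368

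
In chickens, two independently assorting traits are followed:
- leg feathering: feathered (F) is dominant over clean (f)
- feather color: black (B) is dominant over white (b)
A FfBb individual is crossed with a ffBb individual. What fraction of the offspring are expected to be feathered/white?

Dihybrid cross FfBb × ffBb — consider each gene separately:
leg feathering: Ff × ff → 2 Ff, 2 ff → 2 F_ : 2 ff (out of 4)
feather color: Bb × Bb → 1 BB, 2 Bb, 1 bb → 3 B_ : 1 bb (out of 4)
Combine (counts out of 4 × 4 = 16): feathered/black (F_B_) = 2×3 = 6; feathered/white (F_bb) = 2×1 = 2; clean/black (ffB_) = 2×3 = 6; clean/white (ffbb) = 2×1 = 2
Phenotype counts (out of 16): 6 feathered/black, 2 feathered/white, 6 clean/black, 2 clean/white
feathered/white: 2 out of 16
Probability: 2/16 = 1/8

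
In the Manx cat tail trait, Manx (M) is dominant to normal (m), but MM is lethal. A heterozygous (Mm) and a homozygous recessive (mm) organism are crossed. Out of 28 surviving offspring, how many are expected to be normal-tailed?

Cross: Mm × mm
Punnett square offspring (before lethality): 2 Mm, 2 mm
No MM offspring are produced in this cross.
normal-tailed: 2 out of 4 → fraction 1/2
Expected count = 1/2 × 28 = 14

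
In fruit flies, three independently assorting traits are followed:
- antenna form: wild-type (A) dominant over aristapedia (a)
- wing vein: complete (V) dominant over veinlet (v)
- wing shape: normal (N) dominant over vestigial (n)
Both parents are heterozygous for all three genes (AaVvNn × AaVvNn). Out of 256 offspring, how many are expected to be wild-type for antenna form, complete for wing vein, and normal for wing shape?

Trihybrid cross: AaVvNn × AaVvNn
Each trait segregates independently with a 3:1 phenotypic ratio, so each gene contributes 3/4 (dominant) or 1/4 (recessive).
Target: wild-type (antenna form), complete (wing vein), normal (wing shape)
Probability = product of independent per-trait probabilities
= 3/4 × 3/4 × 3/4 = 27/64
Expected count = 27/64 × 256 = 108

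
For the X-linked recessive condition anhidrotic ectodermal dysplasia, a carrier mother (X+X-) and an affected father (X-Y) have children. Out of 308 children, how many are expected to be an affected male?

Cross: X+X- × X-Y
Offspring: 1 X+X-, 1 X+Y, 1 X-X-, 1 X-Y
Probability of an affected male: 1/4
Expected count = 1/4 × 308 = 77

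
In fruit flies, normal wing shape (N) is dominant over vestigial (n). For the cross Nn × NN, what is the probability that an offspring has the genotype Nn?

Punnett square for Nn × NN:
Offspring genotypes: 2 NN, 2 Nn
Total offspring: 4
Count with target: 2
Probability: 2/4 = 1/2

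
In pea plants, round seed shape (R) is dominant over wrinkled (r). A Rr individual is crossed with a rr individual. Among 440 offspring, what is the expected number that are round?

Punnett square for Rr × rr:
Offspring genotypes: 2 Rr, 2 rr
round: 2, wrinkled: 2
round: 2 out of 4 → fraction 1/2
Expected count = 1/2 × 440 = 220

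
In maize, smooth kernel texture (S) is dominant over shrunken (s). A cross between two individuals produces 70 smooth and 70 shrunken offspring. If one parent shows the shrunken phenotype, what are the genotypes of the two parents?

Observed offspring: 70 smooth, 70 shrunken
The observed ratio simplifies to 1:1. One parent shows shrunken, so its genotype must be ss. A 1:1 offspring split requires the other parent to be heterozygous (Ss).
Parent genotypes: ss × Ss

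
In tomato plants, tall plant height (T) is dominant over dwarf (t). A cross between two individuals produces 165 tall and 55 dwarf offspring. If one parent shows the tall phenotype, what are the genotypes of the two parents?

Observed offspring: 165 tall, 55 dwarf
The observed ratio simplifies to 3:1. Dwarf (tt) offspring appear, so each parent must contribute one t allele. The parent stated to show tall carries T, so it is Tt. The other parent is then either Tt or tt: Tt × tt would give a 1:1 split, whereas Tt × Tt gives 3:1 — matching the data. So both parents are heterozygous (Tt × Tt).
Parent genotypes: Tt × Tt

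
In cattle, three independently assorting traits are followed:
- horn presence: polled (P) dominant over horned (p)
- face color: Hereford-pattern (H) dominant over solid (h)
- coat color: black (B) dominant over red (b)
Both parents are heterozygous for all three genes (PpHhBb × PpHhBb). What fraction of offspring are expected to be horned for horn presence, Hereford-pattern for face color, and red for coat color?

Trihybrid cross: PpHhBb × PpHhBb
Each trait segregates independently with a 3:1 phenotypic ratio, so each gene contributes 3/4 (dominant) or 1/4 (recessive).
Target: horned (horn presence), Hereford-pattern (face color), red (coat color)
Probability = product of independent per-trait probabilities
= 1/4 × 3/4 × 1/4 = 3/64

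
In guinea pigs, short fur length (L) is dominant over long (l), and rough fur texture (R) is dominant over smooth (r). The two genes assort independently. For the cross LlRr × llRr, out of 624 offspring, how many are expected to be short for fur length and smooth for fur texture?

Dihybrid cross LlRr × llRr — consider each gene separately:
fur length: Ll × ll → 2 Ll, 2 ll → 2 L_ : 2 ll (out of 4)
fur texture: Rr × Rr → 1 RR, 2 Rr, 1 rr → 3 R_ : 1 rr (out of 4)
Looking for: short (L_) and smooth (rr)
P(short) = 2/4, P(smooth) = 1/4
P(both) = 2/4 × 1/4 = 2/16 = 1/8
Expected count = 1/8 × 624 = 78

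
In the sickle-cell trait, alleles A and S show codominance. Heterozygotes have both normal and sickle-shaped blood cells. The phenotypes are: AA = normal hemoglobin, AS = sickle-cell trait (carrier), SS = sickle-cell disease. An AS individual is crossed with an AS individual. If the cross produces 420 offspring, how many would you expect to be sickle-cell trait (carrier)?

Punnett square for AS × AS:
Offspring genotypes: 1 AA, 2 AS, 1 SS
Phenotype counts: 1 normal hemoglobin, 2 sickle-cell trait (carrier), 1 sickle-cell disease
sickle-cell trait (carrier): 2 out of 4 → fraction 1/2
Expected count = 1/2 × 420 = 210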